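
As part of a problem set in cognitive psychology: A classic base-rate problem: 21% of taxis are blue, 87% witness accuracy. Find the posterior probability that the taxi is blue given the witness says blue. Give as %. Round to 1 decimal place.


P(blue | says blue) = P(says blue | blue)*P(blue) / [P(says blue | blue)*P(blue) + P(says blue | not blue)*P(not blue)]
Numerator = 0.87 * 0.21 = 0.1827
False identification = 0.13 * 0.79 = 0.1027
P = 0.1827 / (0.1827 + 0.1027)
= 0.1827 / 0.2854
As percentage = 64.0


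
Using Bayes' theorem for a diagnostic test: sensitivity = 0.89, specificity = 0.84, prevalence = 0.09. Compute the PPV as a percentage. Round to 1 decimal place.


PPV = (sens * prev) / (sens * prev + (1-spec) * (1-prev))
Numerator = 0.89 * 0.09 = 0.0801
P(positive and no disease) = (1 - spec) * (1 - prev) = (1 - 0.84) * (1 - 0.09) = 0.1456
Denominator = 0.0801 + 0.1456 = 0.2257
PPV = 0.0801 / 0.2257 = 0.354896
As percentage = 35.5


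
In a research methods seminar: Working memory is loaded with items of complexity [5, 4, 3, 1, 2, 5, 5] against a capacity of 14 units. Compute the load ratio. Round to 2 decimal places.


Total complexity = 5 + 4 + 3 + 1 + 2 + 5 + 5 = 25
Load = total / capacity = 25 / 14
= 1.79


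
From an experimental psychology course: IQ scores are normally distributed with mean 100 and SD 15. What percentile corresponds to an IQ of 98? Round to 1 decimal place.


z = (IQ - mean) / SD
z = (98 - 100) / 15 = -0.1333
Percentile = Phi(-0.1333) * 100
Phi(-0.1333) = 0.446978
= 44.7


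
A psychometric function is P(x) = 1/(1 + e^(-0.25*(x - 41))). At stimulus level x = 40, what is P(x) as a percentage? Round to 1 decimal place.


P(x) = 1/(1 + e^(-0.25*(40 - 41)))
Exponent = -0.25 * -1 = 0.25
e^(0.25) = 1.284025
P = 1/(1 + 1.284025) = 0.437824
Percentage = 43.8


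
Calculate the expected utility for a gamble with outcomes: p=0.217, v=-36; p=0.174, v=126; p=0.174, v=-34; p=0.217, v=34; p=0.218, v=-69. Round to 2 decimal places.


EU = sum(p_i * v_i)
0.217 * -36 = -7.812
0.174 * 126 = 21.924
0.174 * -34 = -5.916
0.217 * 34 = 7.378
0.218 * -69 = -15.042
EU = -7.812 + 21.924 + -5.916 + 7.378 + -15.042
= 0.53


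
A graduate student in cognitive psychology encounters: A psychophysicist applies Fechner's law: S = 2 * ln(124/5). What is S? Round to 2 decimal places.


S = 2 * ln(124/5)
I/I0 = 24.8
ln(24.8) = 3.2108
S = 2 * 3.2108
= 6.42


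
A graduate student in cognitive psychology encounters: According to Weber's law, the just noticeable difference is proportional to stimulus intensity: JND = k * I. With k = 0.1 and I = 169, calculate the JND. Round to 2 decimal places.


JND = k * I
JND = 0.1 * 169
= 16.90


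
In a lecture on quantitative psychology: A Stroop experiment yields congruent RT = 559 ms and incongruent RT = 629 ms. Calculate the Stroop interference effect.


Stroop effect = RT(incongruent) - RT(congruent)
= 629 - 559
= 70 ms


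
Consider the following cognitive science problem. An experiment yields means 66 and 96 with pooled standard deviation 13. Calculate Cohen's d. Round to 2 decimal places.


Cohen's d = (M1 - M2) / S_pooled
= (66 - 96) / 13
= -30 / 13
= -2.31


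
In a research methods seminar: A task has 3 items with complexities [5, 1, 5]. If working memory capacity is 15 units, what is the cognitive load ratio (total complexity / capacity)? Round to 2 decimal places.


Total complexity = 5 + 1 + 5 = 11
Load = total / capacity = 11 / 15
= 0.73


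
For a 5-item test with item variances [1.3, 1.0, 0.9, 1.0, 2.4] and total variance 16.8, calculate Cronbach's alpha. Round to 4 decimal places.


alpha = (k/(k-1)) * (1 - sum(s_i^2)/s_total^2)
sum(item variances) = 6.6
k/(k-1) = 5/4 = 1.25
1 - 6.6/16.8 = 1 - 0.392857 = 0.607143
alpha = 1.25 * 0.607143
= 0.7589


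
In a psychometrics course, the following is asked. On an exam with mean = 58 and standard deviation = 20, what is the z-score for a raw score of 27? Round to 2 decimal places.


z = (X - mu) / sigma
= (27 - 58) / 20
= -31 / 20
= -1.55


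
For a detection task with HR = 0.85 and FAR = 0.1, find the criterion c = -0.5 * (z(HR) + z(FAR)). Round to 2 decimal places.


c = -0.5 * (z(HR) + z(FAR))
z(0.85) = 1.0364
z(0.1) = -1.2816
c = -0.5 * (1.0364 + -1.2816)
= -0.5 * -0.2452
= 0.12


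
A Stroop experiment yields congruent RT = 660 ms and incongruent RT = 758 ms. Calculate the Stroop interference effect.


Stroop effect = RT(incongruent) - RT(congruent)
= 758 - 660
= 98 ms


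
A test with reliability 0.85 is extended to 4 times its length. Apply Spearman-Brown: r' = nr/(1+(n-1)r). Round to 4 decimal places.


r_new = n*r / (1 + (n-1)*r)
Numerator = 4 * 0.85 = 3.4
Denominator = 1 + 3 * 0.85 = 3.55
r_new = 3.4 / 3.55
= 0.9577


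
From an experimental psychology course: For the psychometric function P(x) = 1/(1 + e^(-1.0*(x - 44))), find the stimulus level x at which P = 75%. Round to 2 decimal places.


At P = 0.75: 0.75 = 1/(1 + e^(-k*(x-x0)))
Solving: e^(-k*(x-x0)) = 1/3
x = x0 + ln(3)/k
ln(3) = 1.0986
x = 44 + 1.0986/1.0
= 44 + 1.0986
= 45.10


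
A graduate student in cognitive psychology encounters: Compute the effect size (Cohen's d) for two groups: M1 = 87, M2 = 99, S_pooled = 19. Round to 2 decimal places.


Cohen's d = (M1 - M2) / S_pooled
= (87 - 99) / 19
= -12 / 19
= -0.63


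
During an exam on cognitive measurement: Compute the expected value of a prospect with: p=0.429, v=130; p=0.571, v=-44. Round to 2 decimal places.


EU = sum(p_i * v_i)
0.429 * 130 = 55.77
0.571 * -44 = -25.124
EU = 55.77 + -25.124
= 30.65


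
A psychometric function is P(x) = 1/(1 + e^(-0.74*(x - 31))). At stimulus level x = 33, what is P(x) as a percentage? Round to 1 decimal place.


P(x) = 1/(1 + e^(-0.74*(33 - 31)))
Exponent = -0.74 * 2 = -1.48
e^(-1.48) = 0.227638
P = 1/(1 + 0.227638) = 0.814572
Percentage = 81.5


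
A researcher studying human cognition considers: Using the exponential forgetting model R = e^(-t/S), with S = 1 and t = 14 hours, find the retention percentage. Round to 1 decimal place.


R = e^(-t/S)
-t/S = -14/1 = -14.0
R = e^(-14.0) = 1e-06
Percentage = 1e-06 * 100
= 0.0


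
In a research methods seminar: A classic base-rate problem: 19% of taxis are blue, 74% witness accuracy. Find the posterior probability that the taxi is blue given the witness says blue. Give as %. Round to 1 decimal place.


P(blue | says blue) = P(says blue | blue)*P(blue) / [P(says blue | blue)*P(blue) + P(says blue | not blue)*P(not blue)]
Numerator = 0.74 * 0.19 = 0.1406
False identification = 0.26 * 0.81 = 0.2106
P = 0.1406 / (0.1406 + 0.2106)
= 0.1406 / 0.3512
As percentage = 40.0


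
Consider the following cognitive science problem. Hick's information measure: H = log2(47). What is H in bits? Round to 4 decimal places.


H = log2(n)
H = log2(47)
= 5.5546


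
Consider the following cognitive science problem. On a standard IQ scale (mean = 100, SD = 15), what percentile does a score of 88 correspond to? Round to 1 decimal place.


z = (IQ - mean) / SD
z = (88 - 100) / 15 = -0.8
Percentile = Phi(-0.8) * 100
Phi(-0.8) = 0.211855
= 21.2


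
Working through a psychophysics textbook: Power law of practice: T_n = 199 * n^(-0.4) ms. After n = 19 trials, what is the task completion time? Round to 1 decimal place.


T_n = 199 * 19^(-0.4)
19^(-0.4) = 0.307963
T_n = 199 * 0.307963
= 61.3 ms


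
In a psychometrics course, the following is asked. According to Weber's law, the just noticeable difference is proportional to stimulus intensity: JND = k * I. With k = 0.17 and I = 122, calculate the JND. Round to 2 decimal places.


JND = k * I
JND = 0.17 * 122
= 20.74


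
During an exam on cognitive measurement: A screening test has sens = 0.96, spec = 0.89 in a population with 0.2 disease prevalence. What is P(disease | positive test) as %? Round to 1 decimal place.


PPV = (sens * prev) / (sens * prev + (1-spec) * (1-prev))
Numerator = 0.96 * 0.2 = 0.192
P(positive and no disease) = (1 - spec) * (1 - prev) = (1 - 0.89) * (1 - 0.2) = 0.088
Denominator = 0.192 + 0.088 = 0.28
PPV = 0.192 / 0.28 = 0.685714
As percentage = 68.6


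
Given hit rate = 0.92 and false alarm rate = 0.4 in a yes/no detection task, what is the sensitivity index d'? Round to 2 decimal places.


d' = z(HR) - z(FAR)
z(0.92) = 1.4051
z(0.4) = -0.2533
d' = 1.4051 - -0.2533
= 1.66


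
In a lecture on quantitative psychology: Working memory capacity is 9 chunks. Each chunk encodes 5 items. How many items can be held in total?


Total items = chunks * items_per_chunk
= 9 * 5
= 45


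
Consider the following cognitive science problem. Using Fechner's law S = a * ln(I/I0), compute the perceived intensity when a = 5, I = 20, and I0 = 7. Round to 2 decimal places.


S = 5 * ln(20/7)
I/I0 = 2.857143
ln(2.857143) = 1.0498
S = 5 * 1.0498
= 5.25


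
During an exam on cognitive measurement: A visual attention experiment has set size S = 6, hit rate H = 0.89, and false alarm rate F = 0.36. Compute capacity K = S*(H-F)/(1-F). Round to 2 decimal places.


K = S * (H - F) / (1 - F)
H - F = 0.53
1 - F = 0.64
K = 6 * 0.53 / 0.64
= 4.97


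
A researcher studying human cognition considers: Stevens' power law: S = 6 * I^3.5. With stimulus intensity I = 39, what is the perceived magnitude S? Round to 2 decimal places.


S = 6 * 39^3.5
39^3.5 = 370447.0363
S = 6 * 370447.0363
= 2222682.22


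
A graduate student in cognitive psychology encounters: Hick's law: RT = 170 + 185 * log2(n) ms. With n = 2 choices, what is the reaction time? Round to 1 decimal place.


RT = 170 + 185 * log2(2)
log2(2) = 1.0
RT = 170 + 185 * 1.0
= 170 + 185.0
= 355.0 ms


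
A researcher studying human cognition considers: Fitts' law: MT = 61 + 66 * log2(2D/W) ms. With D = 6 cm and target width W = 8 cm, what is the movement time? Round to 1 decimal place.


MT = 61 + 66 * log2(2*6/8)
2D/W = 1.5
log2(1.5) = 0.585
MT = 61 + 66 * 0.585
= 99.6 ms


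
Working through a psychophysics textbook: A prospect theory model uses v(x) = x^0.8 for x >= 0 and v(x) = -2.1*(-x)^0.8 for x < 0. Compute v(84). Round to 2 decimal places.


Since x = 84 >= 0, use v(x) = x^0.8
84^0.8 = 34.6277
v(84) = 34.63


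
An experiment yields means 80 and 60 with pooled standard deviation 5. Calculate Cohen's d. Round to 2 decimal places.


Cohen's d = (M1 - M2) / S_pooled
= (80 - 60) / 5
= 20 / 5
= 4.00


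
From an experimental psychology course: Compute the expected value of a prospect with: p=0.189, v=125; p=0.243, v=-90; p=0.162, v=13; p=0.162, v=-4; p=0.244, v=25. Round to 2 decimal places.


EU = sum(p_i * v_i)
0.189 * 125 = 23.625
0.243 * -90 = -21.87
0.162 * 13 = 2.106
0.162 * -4 = -0.648
0.244 * 25 = 6.1
EU = 23.625 + -21.87 + 2.106 + -0.648 + 6.1
= 9.31


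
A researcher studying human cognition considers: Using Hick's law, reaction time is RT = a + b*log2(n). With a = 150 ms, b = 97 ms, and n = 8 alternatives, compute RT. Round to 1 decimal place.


RT = 150 + 97 * log2(8)
log2(8) = 3.0
RT = 150 + 97 * 3.0
= 150 + 291.0
= 441.0 ms


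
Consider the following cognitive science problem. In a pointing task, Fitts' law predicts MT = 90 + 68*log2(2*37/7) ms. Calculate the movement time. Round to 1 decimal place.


MT = 90 + 68 * log2(2*37/7)
2D/W = 10.571429
log2(10.571429) = 3.4021
MT = 90 + 68 * 3.4021
= 321.3 ms


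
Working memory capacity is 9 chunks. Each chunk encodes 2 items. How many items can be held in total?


Total items = chunks * items_per_chunk
= 9 * 2
= 18


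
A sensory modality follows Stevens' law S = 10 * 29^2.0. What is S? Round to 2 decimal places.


S = 10 * 29^2.0
29^2.0 = 841.0
S = 10 * 841.0
= 8410.00


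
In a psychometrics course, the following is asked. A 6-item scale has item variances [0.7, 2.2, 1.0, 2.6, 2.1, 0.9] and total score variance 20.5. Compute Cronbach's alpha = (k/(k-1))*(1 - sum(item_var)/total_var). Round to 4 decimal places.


alpha = (k/(k-1)) * (1 - sum(s_i^2)/s_total^2)
sum(item variances) = 9.5
k/(k-1) = 6/5 = 1.2
1 - 9.5/20.5 = 1 - 0.463415 = 0.536585
alpha = 1.2 * 0.536585
= 0.6439


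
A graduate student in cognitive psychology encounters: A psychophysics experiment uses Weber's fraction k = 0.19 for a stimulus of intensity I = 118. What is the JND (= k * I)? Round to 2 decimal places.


JND = k * I
JND = 0.19 * 118
= 22.42


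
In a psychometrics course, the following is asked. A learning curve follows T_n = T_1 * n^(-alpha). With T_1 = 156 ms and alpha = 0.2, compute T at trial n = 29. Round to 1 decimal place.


T_n = 156 * 29^(-0.2)
29^(-0.2) = 0.509942
T_n = 156 * 0.509942
= 79.6 ms


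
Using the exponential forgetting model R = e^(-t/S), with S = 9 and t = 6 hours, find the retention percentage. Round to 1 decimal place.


R = e^(-t/S)
-t/S = -6/9 = -0.666667
R = e^(-0.666667) = 0.513417
Percentage = 0.513417 * 100
= 51.3


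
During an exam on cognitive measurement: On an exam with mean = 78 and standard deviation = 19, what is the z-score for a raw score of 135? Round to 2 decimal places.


z = (X - mu) / sigma
= (135 - 78) / 19
= 57 / 19
= 3.00


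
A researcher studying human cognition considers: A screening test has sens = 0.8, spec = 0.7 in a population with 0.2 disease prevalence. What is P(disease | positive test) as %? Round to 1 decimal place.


PPV = (sens * prev) / (sens * prev + (1-spec) * (1-prev))
Numerator = 0.8 * 0.2 = 0.16
P(positive and no disease) = (1 - spec) * (1 - prev) = (1 - 0.7) * (1 - 0.2) = 0.24
Denominator = 0.16 + 0.24 = 0.4
PPV = 0.16 / 0.4 = 0.4
As percentage = 40.0


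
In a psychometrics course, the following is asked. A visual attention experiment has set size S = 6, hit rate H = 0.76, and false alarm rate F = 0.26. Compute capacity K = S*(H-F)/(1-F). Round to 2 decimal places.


K = S * (H - F) / (1 - F)
H - F = 0.5
1 - F = 0.74
K = 6 * 0.5 / 0.74
= 4.05


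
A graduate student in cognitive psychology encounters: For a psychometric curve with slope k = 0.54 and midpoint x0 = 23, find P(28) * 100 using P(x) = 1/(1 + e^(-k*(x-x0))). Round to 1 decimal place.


P(x) = 1/(1 + e^(-0.54*(28 - 23)))
Exponent = -0.54 * 5 = -2.7
e^(-2.7) = 0.067206
P = 1/(1 + 0.067206) = 0.937026
Percentage = 93.7


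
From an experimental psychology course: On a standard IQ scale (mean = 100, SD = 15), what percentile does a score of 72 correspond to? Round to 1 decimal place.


z = (IQ - mean) / SD
z = (72 - 100) / 15 = -1.8667
Percentile = Phi(-1.8667) * 100
Phi(-1.8667) = 0.030972
= 3.1


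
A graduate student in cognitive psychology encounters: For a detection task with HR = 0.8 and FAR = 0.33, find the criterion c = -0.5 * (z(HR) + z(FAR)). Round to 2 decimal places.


c = -0.5 * (z(HR) + z(FAR))
z(0.8) = 0.8416
z(0.33) = -0.4399
c = -0.5 * (0.8416 + -0.4399)
= -0.5 * 0.4017
= -0.20


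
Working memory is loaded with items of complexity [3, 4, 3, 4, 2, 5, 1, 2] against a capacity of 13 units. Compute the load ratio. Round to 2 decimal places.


Total complexity = 3 + 4 + 3 + 4 + 2 + 5 + 1 + 2 = 24
Load = total / capacity = 24 / 13
= 1.85


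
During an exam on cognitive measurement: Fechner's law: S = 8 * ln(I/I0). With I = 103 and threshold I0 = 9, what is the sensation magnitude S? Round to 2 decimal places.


S = 8 * ln(103/9)
I/I0 = 11.444444
ln(11.444444) = 2.4375
S = 8 * 2.4375
= 19.50


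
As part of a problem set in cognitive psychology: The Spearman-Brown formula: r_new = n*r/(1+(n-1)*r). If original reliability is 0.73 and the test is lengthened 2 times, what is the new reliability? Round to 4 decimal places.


r_new = n*r / (1 + (n-1)*r)
Numerator = 2 * 0.73 = 1.46
Denominator = 1 + 1 * 0.73 = 1.73
r_new = 1.46 / 1.73
= 0.8439


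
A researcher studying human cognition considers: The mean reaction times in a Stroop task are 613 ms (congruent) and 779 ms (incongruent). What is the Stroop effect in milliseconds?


Stroop effect = RT(incongruent) - RT(congruent)
= 779 - 613
= 166 ms


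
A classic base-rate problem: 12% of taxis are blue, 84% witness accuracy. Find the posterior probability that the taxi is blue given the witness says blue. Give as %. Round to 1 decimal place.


P(blue | says blue) = P(says blue | blue)*P(blue) / [P(says blue | blue)*P(blue) + P(says blue | not blue)*P(not blue)]
Numerator = 0.84 * 0.12 = 0.1008
False identification = 0.16 * 0.88 = 0.1408
P = 0.1008 / (0.1008 + 0.1408)
= 0.1008 / 0.2416
As percentage = 41.7


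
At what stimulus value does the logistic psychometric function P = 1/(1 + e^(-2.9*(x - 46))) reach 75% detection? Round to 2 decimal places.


At P = 0.75: 0.75 = 1/(1 + e^(-k*(x-x0)))
Solving: e^(-k*(x-x0)) = 1/3
x = x0 + ln(3)/k
ln(3) = 1.0986
x = 46 + 1.0986/2.9
= 46 + 0.3788
= 46.38


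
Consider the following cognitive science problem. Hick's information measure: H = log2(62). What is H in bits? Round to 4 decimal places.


H = log2(n)
H = log2(62)
= 5.9542


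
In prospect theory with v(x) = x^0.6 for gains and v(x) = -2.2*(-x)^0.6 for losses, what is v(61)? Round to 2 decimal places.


Since x = 61 >= 0, use v(x) = x^0.6
61^0.6 = 11.7814
v(61) = 11.78


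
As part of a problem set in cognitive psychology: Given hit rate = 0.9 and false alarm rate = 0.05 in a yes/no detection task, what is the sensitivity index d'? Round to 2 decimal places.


d' = z(HR) - z(FAR)
z(0.9) = 1.2816
z(0.05) = -1.6449
d' = 1.2816 - -1.6449
= 2.93


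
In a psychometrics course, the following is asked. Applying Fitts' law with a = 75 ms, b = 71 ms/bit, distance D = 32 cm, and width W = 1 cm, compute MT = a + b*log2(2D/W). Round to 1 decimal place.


MT = 75 + 71 * log2(2*32/1)
2D/W = 64.0
log2(64.0) = 6.0
MT = 75 + 71 * 6.0
= 501.0 ms


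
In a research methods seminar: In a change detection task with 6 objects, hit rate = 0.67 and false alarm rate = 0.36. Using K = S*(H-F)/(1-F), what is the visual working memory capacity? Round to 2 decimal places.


K = S * (H - F) / (1 - F)
H - F = 0.31
1 - F = 0.64
K = 6 * 0.31 / 0.64
= 2.91


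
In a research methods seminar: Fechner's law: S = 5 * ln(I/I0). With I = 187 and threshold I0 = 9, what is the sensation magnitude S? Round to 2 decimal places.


S = 5 * ln(187/9)
I/I0 = 20.777778
ln(20.777778) = 3.0339
S = 5 * 3.0339
= 15.17


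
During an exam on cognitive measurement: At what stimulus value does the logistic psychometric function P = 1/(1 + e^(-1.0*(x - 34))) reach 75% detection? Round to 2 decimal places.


At P = 0.75: 0.75 = 1/(1 + e^(-k*(x-x0)))
Solving: e^(-k*(x-x0)) = 1/3
x = x0 + ln(3)/k
ln(3) = 1.0986
x = 34 + 1.0986/1.0
= 34 + 1.0986
= 35.10


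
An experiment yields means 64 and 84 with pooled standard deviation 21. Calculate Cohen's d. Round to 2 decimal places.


Cohen's d = (M1 - M2) / S_pooled
= (64 - 84) / 21
= -20 / 21
= -0.95


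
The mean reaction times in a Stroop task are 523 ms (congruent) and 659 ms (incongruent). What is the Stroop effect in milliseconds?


Stroop effect = RT(incongruent) - RT(congruent)
= 659 - 523
= 136 ms


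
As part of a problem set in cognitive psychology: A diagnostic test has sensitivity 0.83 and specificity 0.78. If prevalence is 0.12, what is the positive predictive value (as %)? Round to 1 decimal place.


PPV = (sens * prev) / (sens * prev + (1-spec) * (1-prev))
Numerator = 0.83 * 0.12 = 0.0996
P(positive and no disease) = (1 - spec) * (1 - prev) = (1 - 0.78) * (1 - 0.12) = 0.1936
Denominator = 0.0996 + 0.1936 = 0.2932
PPV = 0.0996 / 0.2932 = 0.3397
As percentage = 34.0


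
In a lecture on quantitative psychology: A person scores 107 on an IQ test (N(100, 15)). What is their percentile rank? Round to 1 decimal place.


z = (IQ - mean) / SD
z = (107 - 100) / 15 = 0.4667
Percentile = Phi(0.4667) * 100
Phi(0.4667) = 0.679643
= 68.0


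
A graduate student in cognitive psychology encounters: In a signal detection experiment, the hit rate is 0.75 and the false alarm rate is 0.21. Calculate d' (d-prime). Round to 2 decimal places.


d' = z(HR) - z(FAR)
z(0.75) = 0.6745
z(0.21) = -0.8064
d' = 0.6745 - -0.8064
= 1.48


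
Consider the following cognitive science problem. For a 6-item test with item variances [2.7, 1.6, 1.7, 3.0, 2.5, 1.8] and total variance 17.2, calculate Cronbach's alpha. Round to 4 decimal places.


alpha = (k/(k-1)) * (1 - sum(s_i^2)/s_total^2)
sum(item variances) = 13.3
k/(k-1) = 6/5 = 1.2
1 - 13.3/17.2 = 1 - 0.773256 = 0.226744
alpha = 1.2 * 0.226744
= 0.2721


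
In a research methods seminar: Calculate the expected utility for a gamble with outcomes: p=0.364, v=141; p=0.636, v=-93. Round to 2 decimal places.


EU = sum(p_i * v_i)
0.364 * 141 = 51.324
0.636 * -93 = -59.148
EU = 51.324 + -59.148
= -7.82


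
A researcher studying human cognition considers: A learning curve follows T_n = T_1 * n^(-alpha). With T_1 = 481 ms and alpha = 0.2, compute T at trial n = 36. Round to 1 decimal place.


T_n = 481 * 36^(-0.2)
36^(-0.2) = 0.488359
T_n = 481 * 0.488359
= 234.9 ms


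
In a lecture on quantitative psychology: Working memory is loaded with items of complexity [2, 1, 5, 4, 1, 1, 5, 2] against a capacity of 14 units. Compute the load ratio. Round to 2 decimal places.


Total complexity = 2 + 1 + 5 + 4 + 1 + 1 + 5 + 2 = 21
Load = total / capacity = 21 / 14
= 1.50


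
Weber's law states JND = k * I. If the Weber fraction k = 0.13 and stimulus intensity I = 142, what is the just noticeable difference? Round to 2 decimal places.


JND = k * I
JND = 0.13 * 142
= 18.46


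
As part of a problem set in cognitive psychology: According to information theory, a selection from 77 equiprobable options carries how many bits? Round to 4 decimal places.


H = log2(n)
H = log2(77)
= 6.2668


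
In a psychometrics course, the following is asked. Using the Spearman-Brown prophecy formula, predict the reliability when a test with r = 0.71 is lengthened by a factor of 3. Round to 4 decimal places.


r_new = n*r / (1 + (n-1)*r)
Numerator = 3 * 0.71 = 2.13
Denominator = 1 + 2 * 0.71 = 2.42
r_new = 2.13 / 2.42
= 0.8802


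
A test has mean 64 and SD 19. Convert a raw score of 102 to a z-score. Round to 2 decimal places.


z = (X - mu) / sigma
= (102 - 64) / 19
= 38 / 19
= 2.00


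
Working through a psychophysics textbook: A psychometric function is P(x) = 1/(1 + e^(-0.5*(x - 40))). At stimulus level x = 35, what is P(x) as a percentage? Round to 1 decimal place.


P(x) = 1/(1 + e^(-0.5*(35 - 40)))
Exponent = -0.5 * -5 = 2.5
e^(2.5) = 12.182494
P = 1/(1 + 12.182494) = 0.075858
Percentage = 7.6


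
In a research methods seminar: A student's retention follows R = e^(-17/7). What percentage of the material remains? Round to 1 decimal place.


R = e^(-t/S)
-t/S = -17/7 = -2.428571
R = e^(-2.428571) = 0.088163
Percentage = 0.088163 * 100
= 8.8


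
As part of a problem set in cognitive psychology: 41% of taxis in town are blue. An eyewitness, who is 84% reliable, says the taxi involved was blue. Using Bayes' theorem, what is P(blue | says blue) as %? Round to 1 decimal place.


P(blue | says blue) = P(says blue | blue)*P(blue) / [P(says blue | blue)*P(blue) + P(says blue | not blue)*P(not blue)]
Numerator = 0.84 * 0.41 = 0.3444
False identification = 0.16 * 0.59 = 0.0944
P = 0.3444 / (0.3444 + 0.0944)
= 0.3444 / 0.4388
As percentage = 78.5


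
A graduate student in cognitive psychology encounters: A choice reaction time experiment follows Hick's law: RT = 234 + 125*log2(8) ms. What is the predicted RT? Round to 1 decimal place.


RT = 234 + 125 * log2(8)
log2(8) = 3.0
RT = 234 + 125 * 3.0
= 234 + 375.0
= 609.0 ms


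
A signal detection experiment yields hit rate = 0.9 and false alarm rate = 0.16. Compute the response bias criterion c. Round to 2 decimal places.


c = -0.5 * (z(HR) + z(FAR))
z(0.9) = 1.2816
z(0.16) = -0.9945
c = -0.5 * (1.2816 + -0.9945)
= -0.5 * 0.2871
= -0.14


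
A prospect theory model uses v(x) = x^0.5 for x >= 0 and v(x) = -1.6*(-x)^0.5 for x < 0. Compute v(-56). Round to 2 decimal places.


Since x = -56 < 0, use v(x) = -lambda*(-x)^alpha
(-x) = 56
56^0.5 = 7.4833
v(-56) = -1.6 * 7.4833
= -11.97


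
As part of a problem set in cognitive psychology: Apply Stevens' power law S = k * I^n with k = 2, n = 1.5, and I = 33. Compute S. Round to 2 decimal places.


S = 2 * 33^1.5
33^1.5 = 189.5706
S = 2 * 189.5706
= 379.14


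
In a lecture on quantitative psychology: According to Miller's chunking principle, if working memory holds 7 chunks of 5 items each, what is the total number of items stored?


Total items = chunks * items_per_chunk
= 7 * 5
= 35


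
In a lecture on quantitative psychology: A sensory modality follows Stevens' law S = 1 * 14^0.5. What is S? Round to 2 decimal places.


S = 1 * 14^0.5
14^0.5 = 3.7417
S = 1 * 3.7417
= 3.74


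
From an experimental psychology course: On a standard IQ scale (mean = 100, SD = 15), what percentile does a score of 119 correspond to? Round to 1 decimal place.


z = (IQ - mean) / SD
z = (119 - 100) / 15 = 1.2667
Percentile = Phi(1.2667) * 100
Phi(1.2667) = 0.897369
= 89.7


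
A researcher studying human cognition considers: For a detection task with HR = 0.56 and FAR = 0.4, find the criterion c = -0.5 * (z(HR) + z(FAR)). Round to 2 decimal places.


c = -0.5 * (z(HR) + z(FAR))
z(0.56) = 0.151
z(0.4) = -0.2533
c = -0.5 * (0.151 + -0.2533)
= -0.5 * -0.1023
= 0.05


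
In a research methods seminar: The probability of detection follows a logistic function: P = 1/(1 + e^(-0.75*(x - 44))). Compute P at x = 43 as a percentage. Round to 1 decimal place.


P(x) = 1/(1 + e^(-0.75*(43 - 44)))
Exponent = -0.75 * -1 = 0.75
e^(0.75) = 2.117
P = 1/(1 + 2.117) = 0.320821
Percentage = 32.1


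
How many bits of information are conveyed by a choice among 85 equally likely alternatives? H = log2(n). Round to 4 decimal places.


H = log2(n)
H = log2(85)
= 6.4094


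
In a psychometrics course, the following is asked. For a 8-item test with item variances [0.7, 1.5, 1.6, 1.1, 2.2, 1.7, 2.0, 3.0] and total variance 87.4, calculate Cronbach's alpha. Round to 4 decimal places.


alpha = (k/(k-1)) * (1 - sum(s_i^2)/s_total^2)
sum(item variances) = 13.8
k/(k-1) = 8/7 = 1.142857
1 - 13.8/87.4 = 1 - 0.157895 = 0.842105
alpha = 1.142857 * 0.842105
= 0.9624


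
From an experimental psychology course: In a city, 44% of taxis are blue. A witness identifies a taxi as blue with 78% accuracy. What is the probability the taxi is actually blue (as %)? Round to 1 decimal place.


P(blue | says blue) = P(says blue | blue)*P(blue) / [P(says blue | blue)*P(blue) + P(says blue | not blue)*P(not blue)]
Numerator = 0.78 * 0.44 = 0.3432
False identification = 0.22 * 0.56 = 0.1232
P = 0.3432 / (0.3432 + 0.1232)
= 0.3432 / 0.4664
As percentage = 73.6


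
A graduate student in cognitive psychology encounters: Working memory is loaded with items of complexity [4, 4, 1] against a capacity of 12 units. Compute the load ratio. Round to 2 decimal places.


Total complexity = 4 + 4 + 1 = 9
Load = total / capacity = 9 / 12
= 0.75


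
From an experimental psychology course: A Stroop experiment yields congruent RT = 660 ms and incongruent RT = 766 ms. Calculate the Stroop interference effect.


Stroop effect = RT(incongruent) - RT(congruent)
= 766 - 660
= 106 ms


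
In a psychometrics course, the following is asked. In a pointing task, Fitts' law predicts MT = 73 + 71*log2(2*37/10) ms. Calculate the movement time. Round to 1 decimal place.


MT = 73 + 71 * log2(2*37/10)
2D/W = 7.4
log2(7.4) = 2.8875
MT = 73 + 71 * 2.8875
= 278.0 ms


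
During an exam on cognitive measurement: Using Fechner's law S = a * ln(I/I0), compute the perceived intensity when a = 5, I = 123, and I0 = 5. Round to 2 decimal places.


S = 5 * ln(123/5)
I/I0 = 24.6
ln(24.6) = 3.2027
S = 5 * 3.2027
= 16.01


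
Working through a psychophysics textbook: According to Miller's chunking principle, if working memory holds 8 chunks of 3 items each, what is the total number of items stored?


Total items = chunks * items_per_chunk
= 8 * 3
= 24


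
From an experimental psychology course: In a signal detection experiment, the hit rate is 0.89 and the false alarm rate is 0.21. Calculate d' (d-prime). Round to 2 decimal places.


d' = z(HR) - z(FAR)
z(0.89) = 1.2265
z(0.21) = -0.8064
d' = 1.2265 - -0.8064
= 2.03


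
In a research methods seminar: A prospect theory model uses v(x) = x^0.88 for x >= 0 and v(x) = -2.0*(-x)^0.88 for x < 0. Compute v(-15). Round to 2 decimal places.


Since x = -15 < 0, use v(x) = -lambda*(-x)^alpha
(-x) = 15
15^0.88 = 10.8383
v(-15) = -2.0 * 10.8383
= -21.68


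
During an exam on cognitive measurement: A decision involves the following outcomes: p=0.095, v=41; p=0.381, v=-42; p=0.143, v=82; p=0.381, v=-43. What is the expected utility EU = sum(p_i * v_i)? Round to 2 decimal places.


EU = sum(p_i * v_i)
0.095 * 41 = 3.895
0.381 * -42 = -16.002
0.143 * 82 = 11.726
0.381 * -43 = -16.383
EU = 3.895 + -16.002 + 11.726 + -16.383
= -16.76


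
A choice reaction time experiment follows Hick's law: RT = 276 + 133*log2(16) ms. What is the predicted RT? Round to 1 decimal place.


RT = 276 + 133 * log2(16)
log2(16) = 4.0
RT = 276 + 133 * 4.0
= 276 + 532.0
= 808.0 ms


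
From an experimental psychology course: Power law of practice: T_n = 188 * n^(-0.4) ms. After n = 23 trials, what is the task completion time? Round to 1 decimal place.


T_n = 188 * 23^(-0.4)
23^(-0.4) = 0.285305
T_n = 188 * 0.285305
= 53.6 ms


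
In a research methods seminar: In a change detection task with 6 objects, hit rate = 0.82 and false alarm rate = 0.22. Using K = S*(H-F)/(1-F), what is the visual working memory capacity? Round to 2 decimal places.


K = S * (H - F) / (1 - F)
H - F = 0.6
1 - F = 0.78
K = 6 * 0.6 / 0.78
= 4.62


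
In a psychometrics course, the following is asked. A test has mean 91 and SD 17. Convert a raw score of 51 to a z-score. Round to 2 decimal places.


z = (X - mu) / sigma
= (51 - 91) / 17
= -40 / 17
= -2.35


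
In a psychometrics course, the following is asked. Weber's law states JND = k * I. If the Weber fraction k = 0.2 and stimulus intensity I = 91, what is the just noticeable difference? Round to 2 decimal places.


JND = k * I
JND = 0.2 * 91
= 18.20


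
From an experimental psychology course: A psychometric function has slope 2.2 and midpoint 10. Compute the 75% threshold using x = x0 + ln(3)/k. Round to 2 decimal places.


At P = 0.75: 0.75 = 1/(1 + e^(-k*(x-x0)))
Solving: e^(-k*(x-x0)) = 1/3
x = x0 + ln(3)/k
ln(3) = 1.0986
x = 10 + 1.0986/2.2
= 10 + 0.4994
= 10.50


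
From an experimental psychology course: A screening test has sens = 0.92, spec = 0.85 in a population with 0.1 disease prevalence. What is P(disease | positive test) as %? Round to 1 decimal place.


PPV = (sens * prev) / (sens * prev + (1-spec) * (1-prev))
Numerator = 0.92 * 0.1 = 0.092
P(positive and no disease) = (1 - spec) * (1 - prev) = (1 - 0.85) * (1 - 0.1) = 0.135
Denominator = 0.092 + 0.135 = 0.227
PPV = 0.092 / 0.227 = 0.405286
As percentage = 40.5


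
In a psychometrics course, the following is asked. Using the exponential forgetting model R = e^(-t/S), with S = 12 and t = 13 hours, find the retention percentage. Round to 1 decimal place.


R = e^(-t/S)
-t/S = -13/12 = -1.083333
R = e^(-1.083333) = 0.338466
Percentage = 0.338466 * 100
= 33.8


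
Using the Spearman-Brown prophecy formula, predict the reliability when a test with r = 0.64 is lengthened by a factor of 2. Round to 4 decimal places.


r_new = n*r / (1 + (n-1)*r)
Numerator = 2 * 0.64 = 1.28
Denominator = 1 + 1 * 0.64 = 1.64
r_new = 1.28 / 1.64
= 0.7805


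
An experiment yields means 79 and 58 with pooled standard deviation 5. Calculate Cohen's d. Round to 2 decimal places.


Cohen's d = (M1 - M2) / S_pooled
= (79 - 58) / 5
= 21 / 5
= 4.20


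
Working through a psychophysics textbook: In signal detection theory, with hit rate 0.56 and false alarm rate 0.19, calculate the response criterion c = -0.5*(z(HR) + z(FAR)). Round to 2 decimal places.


c = -0.5 * (z(HR) + z(FAR))
z(0.56) = 0.151
z(0.19) = -0.8779
c = -0.5 * (0.151 + -0.8779)
= -0.5 * -0.7269
= 0.36


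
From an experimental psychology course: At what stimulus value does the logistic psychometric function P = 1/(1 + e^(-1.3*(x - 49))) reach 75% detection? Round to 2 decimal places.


At P = 0.75: 0.75 = 1/(1 + e^(-k*(x-x0)))
Solving: e^(-k*(x-x0)) = 1/3
x = x0 + ln(3)/k
ln(3) = 1.0986
x = 49 + 1.0986/1.3
= 49 + 0.8451
= 49.85


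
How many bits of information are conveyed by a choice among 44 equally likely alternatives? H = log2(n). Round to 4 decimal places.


H = log2(n)
H = log2(44)
= 5.4594


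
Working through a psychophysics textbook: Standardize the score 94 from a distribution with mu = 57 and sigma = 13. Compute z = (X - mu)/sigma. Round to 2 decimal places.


z = (X - mu) / sigma
= (94 - 57) / 13
= 37 / 13
= 2.85


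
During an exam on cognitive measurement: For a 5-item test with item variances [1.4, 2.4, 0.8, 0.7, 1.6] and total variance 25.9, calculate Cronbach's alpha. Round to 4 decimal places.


alpha = (k/(k-1)) * (1 - sum(s_i^2)/s_total^2)
sum(item variances) = 6.9
k/(k-1) = 5/4 = 1.25
1 - 6.9/25.9 = 1 - 0.266409 = 0.733591
alpha = 1.25 * 0.733591
= 0.9170


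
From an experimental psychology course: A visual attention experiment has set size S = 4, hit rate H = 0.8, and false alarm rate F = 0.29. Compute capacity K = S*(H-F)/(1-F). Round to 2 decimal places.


K = S * (H - F) / (1 - F)
H - F = 0.51
1 - F = 0.71
K = 4 * 0.51 / 0.71
= 2.87


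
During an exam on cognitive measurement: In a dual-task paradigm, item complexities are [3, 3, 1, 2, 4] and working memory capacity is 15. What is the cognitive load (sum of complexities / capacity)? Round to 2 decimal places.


Total complexity = 3 + 3 + 1 + 2 + 4 = 13
Load = total / capacity = 13 / 15
= 0.87


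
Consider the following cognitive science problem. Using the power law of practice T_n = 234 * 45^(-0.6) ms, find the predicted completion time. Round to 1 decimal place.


T_n = 234 * 45^(-0.6)
45^(-0.6) = 0.101876
T_n = 234 * 0.101876
= 23.8 ms


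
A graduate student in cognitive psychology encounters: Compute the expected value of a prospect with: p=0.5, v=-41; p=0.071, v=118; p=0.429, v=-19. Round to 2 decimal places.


EU = sum(p_i * v_i)
0.5 * -41 = -20.5
0.071 * 118 = 8.378
0.429 * -19 = -8.151
EU = -20.5 + 8.378 + -8.151
= -20.27


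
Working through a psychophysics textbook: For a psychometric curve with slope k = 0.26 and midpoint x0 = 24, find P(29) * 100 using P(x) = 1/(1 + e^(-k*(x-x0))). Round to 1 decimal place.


P(x) = 1/(1 + e^(-0.26*(29 - 24)))
Exponent = -0.26 * 5 = -1.3
e^(-1.3) = 0.272532
P = 1/(1 + 0.272532) = 0.785835
Percentage = 78.6


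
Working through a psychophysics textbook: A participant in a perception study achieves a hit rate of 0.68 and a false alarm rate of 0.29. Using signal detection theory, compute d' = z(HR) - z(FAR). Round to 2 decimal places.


d' = z(HR) - z(FAR)
z(0.68) = 0.4677
z(0.29) = -0.5534
d' = 0.4677 - -0.5534
= 1.02


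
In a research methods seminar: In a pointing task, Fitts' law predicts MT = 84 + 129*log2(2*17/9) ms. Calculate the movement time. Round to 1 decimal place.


MT = 84 + 129 * log2(2*17/9)
2D/W = 3.777778
log2(3.777778) = 1.9175
MT = 84 + 129 * 1.9175
= 331.4 ms


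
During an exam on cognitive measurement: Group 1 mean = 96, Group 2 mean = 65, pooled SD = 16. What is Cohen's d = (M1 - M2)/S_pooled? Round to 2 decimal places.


Cohen's d = (M1 - M2) / S_pooled
= (96 - 65) / 16
= 31 / 16
= 1.94


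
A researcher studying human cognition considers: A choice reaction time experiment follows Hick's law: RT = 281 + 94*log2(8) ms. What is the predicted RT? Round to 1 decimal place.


RT = 281 + 94 * log2(8)
log2(8) = 3.0
RT = 281 + 94 * 3.0
= 281 + 282.0
= 563.0 ms


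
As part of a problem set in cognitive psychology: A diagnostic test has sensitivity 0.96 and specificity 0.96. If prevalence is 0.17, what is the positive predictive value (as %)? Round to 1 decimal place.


PPV = (sens * prev) / (sens * prev + (1-spec) * (1-prev))
Numerator = 0.96 * 0.17 = 0.1632
P(positive and no disease) = (1 - spec) * (1 - prev) = (1 - 0.96) * (1 - 0.17) = 0.0332
Denominator = 0.1632 + 0.0332 = 0.1964
PPV = 0.1632 / 0.1964 = 0.830957
As percentage = 83.1


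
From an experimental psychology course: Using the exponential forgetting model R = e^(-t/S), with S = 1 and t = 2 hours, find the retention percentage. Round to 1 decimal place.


R = e^(-t/S)
-t/S = -2/1 = -2.0
R = e^(-2.0) = 0.135335
Percentage = 0.135335 * 100
= 13.5


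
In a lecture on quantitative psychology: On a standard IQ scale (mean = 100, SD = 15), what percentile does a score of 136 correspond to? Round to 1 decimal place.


z = (IQ - mean) / SD
z = (136 - 100) / 15 = 2.4
Percentile = Phi(2.4) * 100
Phi(2.4) = 0.991802
= 99.2


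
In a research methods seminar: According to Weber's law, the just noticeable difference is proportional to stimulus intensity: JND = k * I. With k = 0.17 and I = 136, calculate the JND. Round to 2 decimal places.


JND = k * I
JND = 0.17 * 136
= 23.12


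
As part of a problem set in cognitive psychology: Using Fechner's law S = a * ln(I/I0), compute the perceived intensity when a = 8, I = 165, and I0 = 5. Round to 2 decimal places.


S = 8 * ln(165/5)
I/I0 = 33.0
ln(33.0) = 3.4965
S = 8 * 3.4965
= 27.97


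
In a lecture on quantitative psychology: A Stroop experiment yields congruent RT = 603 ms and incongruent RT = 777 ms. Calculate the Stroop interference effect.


Stroop effect = RT(incongruent) - RT(congruent)
= 777 - 603
= 174 ms


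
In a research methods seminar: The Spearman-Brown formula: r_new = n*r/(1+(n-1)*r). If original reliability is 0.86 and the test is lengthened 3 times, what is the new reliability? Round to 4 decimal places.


r_new = n*r / (1 + (n-1)*r)
Numerator = 3 * 0.86 = 2.58
Denominator = 1 + 2 * 0.86 = 2.72
r_new = 2.58 / 2.72
= 0.9485


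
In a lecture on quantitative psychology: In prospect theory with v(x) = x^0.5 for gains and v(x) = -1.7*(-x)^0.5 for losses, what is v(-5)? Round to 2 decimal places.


Since x = -5 < 0, use v(x) = -lambda*(-x)^alpha
(-x) = 5
5^0.5 = 2.2361
v(-5) = -1.7 * 2.2361
= -3.80


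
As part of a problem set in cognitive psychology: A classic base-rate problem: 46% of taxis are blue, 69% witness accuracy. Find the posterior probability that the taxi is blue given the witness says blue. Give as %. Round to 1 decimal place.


P(blue | says blue) = P(says blue | blue)*P(blue) / [P(says blue | blue)*P(blue) + P(says blue | not blue)*P(not blue)]
Numerator = 0.69 * 0.46 = 0.3174
False identification = 0.31 * 0.54 = 0.1674
P = 0.3174 / (0.3174 + 0.1674)
= 0.3174 / 0.4848
As percentage = 65.5


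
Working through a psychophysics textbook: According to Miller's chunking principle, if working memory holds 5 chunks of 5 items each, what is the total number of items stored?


Total items = chunks * items_per_chunk
= 5 * 5
= 25


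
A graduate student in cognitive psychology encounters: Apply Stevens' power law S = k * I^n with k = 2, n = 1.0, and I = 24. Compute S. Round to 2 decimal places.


S = 2 * 24^1.0
24^1.0 = 24.0
S = 2 * 24.0
= 48.00


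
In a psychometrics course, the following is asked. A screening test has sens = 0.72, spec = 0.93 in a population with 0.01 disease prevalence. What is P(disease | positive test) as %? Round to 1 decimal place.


PPV = (sens * prev) / (sens * prev + (1-spec) * (1-prev))
Numerator = 0.72 * 0.01 = 0.0072
P(positive and no disease) = (1 - spec) * (1 - prev) = (1 - 0.93) * (1 - 0.01) = 0.0693
Denominator = 0.0072 + 0.0693 = 0.0765
PPV = 0.0072 / 0.0765 = 0.094118
As percentage = 9.4
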